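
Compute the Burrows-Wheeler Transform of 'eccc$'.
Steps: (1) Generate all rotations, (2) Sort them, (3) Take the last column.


Rotations (sorted):
  0: $eccc -> last char: c
  1: c$ecc -> last char: c
  2: cc$ec -> last char: c
  3: ccc$e -> last char: e
  4: eccc$ -> last char: $


BWT = ccce$


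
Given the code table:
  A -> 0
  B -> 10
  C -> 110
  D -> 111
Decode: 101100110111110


Decoding:
10 -> B
110 -> C
0 -> A
110 -> C
111 -> D
110 -> C


Result: BCACDC


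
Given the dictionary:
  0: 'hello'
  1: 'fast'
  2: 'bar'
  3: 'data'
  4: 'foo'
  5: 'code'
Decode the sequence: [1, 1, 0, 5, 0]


Look up each index in the dictionary:
  1 -> 'fast'
  1 -> 'fast'
  0 -> 'hello'
  5 -> 'code'
  0 -> 'hello'

Decoded: "fast fast hello code hello"


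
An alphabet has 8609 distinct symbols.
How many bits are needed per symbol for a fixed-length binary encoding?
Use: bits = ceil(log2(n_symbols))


log2(8609) = 13.0716
Bracket: 2^13 = 8192 < 8609 <= 2^14 = 16384
So ceil(log2(8609)) = 14

bits = ceil(log2(8609)) = ceil(13.0716) = 14 bits


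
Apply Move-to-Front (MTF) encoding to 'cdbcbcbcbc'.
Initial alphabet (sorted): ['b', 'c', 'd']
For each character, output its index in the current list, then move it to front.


MTF encoding:
'c': index 1 in ['b', 'c', 'd'] -> ['c', 'b', 'd']
'd': index 2 in ['c', 'b', 'd'] -> ['d', 'c', 'b']
'b': index 2 in ['d', 'c', 'b'] -> ['b', 'd', 'c']
'c': index 2 in ['b', 'd', 'c'] -> ['c', 'b', 'd']
'b': index 1 in ['c', 'b', 'd'] -> ['b', 'c', 'd']
'c': index 1 in ['b', 'c', 'd'] -> ['c', 'b', 'd']
'b': index 1 in ['c', 'b', 'd'] -> ['b', 'c', 'd']
'c': index 1 in ['b', 'c', 'd'] -> ['c', 'b', 'd']
'b': index 1 in ['c', 'b', 'd'] -> ['b', 'c', 'd']
'c': index 1 in ['b', 'c', 'd'] -> ['c', 'b', 'd']


Output: [1, 2, 2, 2, 1, 1, 1, 1, 1, 1]


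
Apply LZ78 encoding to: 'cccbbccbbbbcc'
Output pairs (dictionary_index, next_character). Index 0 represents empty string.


LZ78 encoding steps:
Dictionary: {0: ''}
Step 1: w='' (idx 0), next='c' -> output (0, 'c'), add 'c' as idx 1
Step 2: w='c' (idx 1), next='c' -> output (1, 'c'), add 'cc' as idx 2
Step 3: w='' (idx 0), next='b' -> output (0, 'b'), add 'b' as idx 3
Step 4: w='b' (idx 3), next='c' -> output (3, 'c'), add 'bc' as idx 4
Step 5: w='c' (idx 1), next='b' -> output (1, 'b'), add 'cb' as idx 5
Step 6: w='b' (idx 3), next='b' -> output (3, 'b'), add 'bb' as idx 6
Step 7: w='bc' (idx 4), next='c' -> output (4, 'c'), add 'bcc' as idx 7


Encoded: [(0, 'c'), (1, 'c'), (0, 'b'), (3, 'c'), (1, 'b'), (3, 'b'), (4, 'c')]


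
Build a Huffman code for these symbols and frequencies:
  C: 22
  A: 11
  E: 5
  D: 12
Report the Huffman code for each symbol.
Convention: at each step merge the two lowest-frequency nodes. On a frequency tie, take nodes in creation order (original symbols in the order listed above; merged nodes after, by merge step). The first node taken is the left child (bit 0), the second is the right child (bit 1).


Huffman tree construction:
Step 1: Merge E(5) + A(11) = 16
Step 2: Merge D(12) + (E+A)(16) = 28
Step 3: Merge C(22) + (D+(E+A))(28) = 50
Read each symbol's code off the tree from the root (left child = 0, right child = 1).

Codes:
  C: 0 (length 1)
  A: 111 (length 3)
  E: 110 (length 3)
  D: 10 (length 2)
Average code length: 94/50 = 1.8800 bits/symbol


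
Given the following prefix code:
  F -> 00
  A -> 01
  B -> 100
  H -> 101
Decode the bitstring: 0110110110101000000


Decoding step by step:
Bits 01 -> A
Bits 101 -> H
Bits 101 -> H
Bits 101 -> H
Bits 01 -> A
Bits 00 -> F
Bits 00 -> F
Bits 00 -> F


Decoded message: AHHHAFFF


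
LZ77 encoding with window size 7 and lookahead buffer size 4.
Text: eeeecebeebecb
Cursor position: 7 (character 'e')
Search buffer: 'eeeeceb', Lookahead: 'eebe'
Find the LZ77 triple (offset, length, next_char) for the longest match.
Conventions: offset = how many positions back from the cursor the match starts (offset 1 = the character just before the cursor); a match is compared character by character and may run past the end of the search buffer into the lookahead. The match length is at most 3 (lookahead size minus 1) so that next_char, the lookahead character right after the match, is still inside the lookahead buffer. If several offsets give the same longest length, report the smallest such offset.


Try each offset into the search buffer:
  offset=1 (pos 6, char 'b'): match length 0
  offset=2 (pos 5, char 'e'): match length 1
  offset=3 (pos 4, char 'c'): match length 0
  offset=4 (pos 3, char 'e'): match length 1
  offset=5 (pos 2, char 'e'): match length 2
  offset=6 (pos 1, char 'e'): match length 2
  offset=7 (pos 0, char 'e'): match length 2
Longest match has length 2, found at offsets 5, 6, 7; take the smallest, offset 5.
next_char = character at position 7 + 2 = 9 -> 'b'

Best match: offset=5, length=2 (matching 'ee' starting at position 2)
LZ77 triple: (5, 2, 'b')


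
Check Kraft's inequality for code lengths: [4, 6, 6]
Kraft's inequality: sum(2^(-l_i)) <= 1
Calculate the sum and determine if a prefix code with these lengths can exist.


Sum = 2^(-4) + 2^(-6) + 2^(-6)
    = 0.0625 + 0.015625 + 0.015625
    = 6/64 = 0.09375
Since 0.09375 <= 1, Kraft's inequality IS satisfied.
A prefix code with these lengths CAN exist.

Kraft sum = 0.09375. Satisfied.


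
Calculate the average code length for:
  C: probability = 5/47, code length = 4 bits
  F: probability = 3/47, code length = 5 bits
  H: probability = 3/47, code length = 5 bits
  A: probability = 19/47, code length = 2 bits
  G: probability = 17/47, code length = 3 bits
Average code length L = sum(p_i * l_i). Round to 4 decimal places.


Weighted contributions p_i * l_i:
  C: (5/47) * 4 = 20/47
  F: (3/47) * 5 = 15/47
  H: (3/47) * 5 = 15/47
  A: (19/47) * 2 = 38/47
  G: (17/47) * 3 = 51/47
Sum = (20 + 15 + 15 + 38 + 51)/47 = 139/47

L = 139/47 = 2.9574 bits/symbol


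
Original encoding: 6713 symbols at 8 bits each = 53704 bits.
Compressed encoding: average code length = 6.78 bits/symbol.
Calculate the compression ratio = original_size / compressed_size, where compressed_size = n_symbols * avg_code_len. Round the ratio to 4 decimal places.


original_size = n_symbols * orig_bits = 6713 * 8 = 53704 bits
compressed_size = n_symbols * avg_code_len = 6713 * 6.78 = 45514.14 bits
ratio = original_size / compressed_size = 53704 / 45514.14 = 1.1799

Compression ratio = 1.1799


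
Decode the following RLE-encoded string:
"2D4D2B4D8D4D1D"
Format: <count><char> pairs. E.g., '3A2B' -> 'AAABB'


Expanding each <count><char> pair:
  2D -> 'DD'
  4D -> 'DDDD'
  2B -> 'BB'
  4D -> 'DDDD'
  8D -> 'DDDDDDDD'
  4D -> 'DDDD'
  1D -> 'D'

Decoded = DDDDDDBBDDDDDDDDDDDDDDDDD


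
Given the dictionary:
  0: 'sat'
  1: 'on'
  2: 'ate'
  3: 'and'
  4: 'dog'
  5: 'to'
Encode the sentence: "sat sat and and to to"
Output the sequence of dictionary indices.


Look up each word in the dictionary:
  'sat' -> 0
  'sat' -> 0
  'and' -> 3
  'and' -> 3
  'to' -> 5
  'to' -> 5

Encoded: [0, 0, 3, 3, 5, 5]


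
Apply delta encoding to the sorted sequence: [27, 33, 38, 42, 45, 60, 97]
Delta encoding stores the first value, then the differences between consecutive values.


First value: 27
Deltas:
  33 - 27 = 6
  38 - 33 = 5
  42 - 38 = 4
  45 - 42 = 3
  60 - 45 = 15
  97 - 60 = 37


Delta encoded: [27, 6, 5, 4, 3, 15, 37]


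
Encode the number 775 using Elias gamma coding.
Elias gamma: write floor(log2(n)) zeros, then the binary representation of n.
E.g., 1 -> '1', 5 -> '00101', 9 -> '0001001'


num_bits = floor(log2(775)) + 1 = 10
leading_zeros = num_bits - 1 = 9
binary(775) = 1100000111

Elias gamma(775) = '000000000' + '1100000111' = 0000000001100000111 (19 bits)


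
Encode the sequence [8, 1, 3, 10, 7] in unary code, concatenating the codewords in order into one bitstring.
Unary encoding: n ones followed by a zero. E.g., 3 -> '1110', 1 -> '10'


Encode each number as n ones followed by a terminating 0:
  8 -> 111111110 (9 bits)
  1 -> 10 (2 bits)
  3 -> 1110 (4 bits)
  10 -> 11111111110 (11 bits)
  7 -> 11111110 (8 bits)
Total length = 9 + 2 + 4 + 11 + 8 = 34 bits.

Unary([8, 1, 3, 10, 7]) = 1111111101011101111111111011111110 (34 bits)


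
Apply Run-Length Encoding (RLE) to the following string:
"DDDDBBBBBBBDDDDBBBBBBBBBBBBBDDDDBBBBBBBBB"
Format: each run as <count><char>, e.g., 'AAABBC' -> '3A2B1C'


Scanning runs left to right:
  i=0: run of 'D' x 4 -> '4D'
  i=4: run of 'B' x 7 -> '7B'
  i=11: run of 'D' x 4 -> '4D'
  i=15: run of 'B' x 13 -> '13B'
  i=28: run of 'D' x 4 -> '4D'
  i=32: run of 'B' x 9 -> '9B'

RLE = 4D7B4D13B4D9B


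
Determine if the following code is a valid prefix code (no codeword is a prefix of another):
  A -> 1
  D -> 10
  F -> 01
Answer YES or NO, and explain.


Checking each pair (does one codeword prefix another?):
  A='1' vs D='10': prefix -- VIOLATION

NO -- this is NOT a valid prefix code. A (1) is a prefix of D (10).


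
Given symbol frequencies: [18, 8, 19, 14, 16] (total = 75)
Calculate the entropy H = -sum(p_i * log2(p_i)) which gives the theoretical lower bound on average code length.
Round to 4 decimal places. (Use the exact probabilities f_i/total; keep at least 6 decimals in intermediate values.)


Per-symbol terms -p_i * log2(p_i) with p_i = f_i/75:
  p = 18/75 = 0.240000: log2(p) = -2.058894, -p*log2(p) = 0.494134
  p = 8/75 = 0.106667: log2(p) = -3.228819, -p*log2(p) = 0.344407
  p = 19/75 = 0.253333: log2(p) = -1.980891, -p*log2(p) = 0.501826
  p = 14/75 = 0.186667: log2(p) = -2.421464, -p*log2(p) = 0.452007
  p = 16/75 = 0.213333: log2(p) = -2.228819, -p*log2(p) = 0.475481
H = 0.494134 + 0.344407 + 0.501826 + 0.452007 + 0.475481 = 2.267855

H = 2.2679 bits/symbol


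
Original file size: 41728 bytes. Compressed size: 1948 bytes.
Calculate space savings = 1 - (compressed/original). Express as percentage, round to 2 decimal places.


ratio = compressed/original = 1948/41728 = 0.046683
savings = 1 - ratio = 1 - 0.046683 = 0.953317
as a percentage: 0.953317 * 100 = 95.33%

Space savings = 1 - 1948/41728 = 95.33%


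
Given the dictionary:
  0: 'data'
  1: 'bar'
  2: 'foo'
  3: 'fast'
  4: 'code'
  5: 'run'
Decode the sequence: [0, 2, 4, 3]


Look up each index in the dictionary:
  0 -> 'data'
  2 -> 'foo'
  4 -> 'code'
  3 -> 'fast'

Decoded: "data foo code fast"


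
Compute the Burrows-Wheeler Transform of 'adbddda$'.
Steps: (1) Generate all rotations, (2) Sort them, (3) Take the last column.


Rotations (sorted):
  0: $adbddda -> last char: a
  1: a$adbddd -> last char: d
  2: adbddda$ -> last char: $
  3: bddda$ad -> last char: d
  4: da$adbdd -> last char: d
  5: dbddda$a -> last char: a
  6: dda$adbd -> last char: d
  7: ddda$adb -> last char: b


BWT = ad$ddadb


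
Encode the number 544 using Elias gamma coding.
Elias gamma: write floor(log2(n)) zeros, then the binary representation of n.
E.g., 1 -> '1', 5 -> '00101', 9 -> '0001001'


num_bits = floor(log2(544)) + 1 = 10
leading_zeros = num_bits - 1 = 9
binary(544) = 1000100000

Elias gamma(544) = '000000000' + '1000100000' = 0000000001000100000 (19 bits)


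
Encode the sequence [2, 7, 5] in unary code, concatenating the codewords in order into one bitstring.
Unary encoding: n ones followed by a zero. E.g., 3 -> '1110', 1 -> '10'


Encode each number as n ones followed by a terminating 0:
  2 -> 110 (3 bits)
  7 -> 11111110 (8 bits)
  5 -> 111110 (6 bits)
Total length = 3 + 8 + 6 = 17 bits.

Unary([2, 7, 5]) = 11011111110111110 (17 bits)


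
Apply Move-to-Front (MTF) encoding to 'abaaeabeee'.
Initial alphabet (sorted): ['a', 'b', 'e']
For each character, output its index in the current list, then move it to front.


MTF encoding:
'a': index 0 in ['a', 'b', 'e'] -> ['a', 'b', 'e']
'b': index 1 in ['a', 'b', 'e'] -> ['b', 'a', 'e']
'a': index 1 in ['b', 'a', 'e'] -> ['a', 'b', 'e']
'a': index 0 in ['a', 'b', 'e'] -> ['a', 'b', 'e']
'e': index 2 in ['a', 'b', 'e'] -> ['e', 'a', 'b']
'a': index 1 in ['e', 'a', 'b'] -> ['a', 'e', 'b']
'b': index 2 in ['a', 'e', 'b'] -> ['b', 'a', 'e']
'e': index 2 in ['b', 'a', 'e'] -> ['e', 'b', 'a']
'e': index 0 in ['e', 'b', 'a'] -> ['e', 'b', 'a']
'e': index 0 in ['e', 'b', 'a'] -> ['e', 'b', 'a']


Output: [0, 1, 1, 0, 2, 1, 2, 2, 0, 0]


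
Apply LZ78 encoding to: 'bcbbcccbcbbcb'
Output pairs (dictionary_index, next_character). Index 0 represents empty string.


LZ78 encoding steps:
Dictionary: {0: ''}
Step 1: w='' (idx 0), next='b' -> output (0, 'b'), add 'b' as idx 1
Step 2: w='' (idx 0), next='c' -> output (0, 'c'), add 'c' as idx 2
Step 3: w='b' (idx 1), next='b' -> output (1, 'b'), add 'bb' as idx 3
Step 4: w='c' (idx 2), next='c' -> output (2, 'c'), add 'cc' as idx 4
Step 5: w='c' (idx 2), next='b' -> output (2, 'b'), add 'cb' as idx 5
Step 6: w='cb' (idx 5), next='b' -> output (5, 'b'), add 'cbb' as idx 6
Step 7: w='cb' (idx 5), end of input -> output (5, '')


Encoded: [(0, 'b'), (0, 'c'), (1, 'b'), (2, 'c'), (2, 'b'), (5, 'b'), (5, '')]


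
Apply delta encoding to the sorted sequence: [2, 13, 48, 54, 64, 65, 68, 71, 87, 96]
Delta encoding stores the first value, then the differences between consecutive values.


First value: 2
Deltas:
  13 - 2 = 11
  48 - 13 = 35
  54 - 48 = 6
  64 - 54 = 10
  65 - 64 = 1
  68 - 65 = 3
  71 - 68 = 3
  87 - 71 = 16
  96 - 87 = 9


Delta encoded: [2, 11, 35, 6, 10, 1, 3, 3, 16, 9]


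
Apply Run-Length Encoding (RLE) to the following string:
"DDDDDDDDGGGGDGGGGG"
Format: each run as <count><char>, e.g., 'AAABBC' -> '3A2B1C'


Scanning runs left to right:
  i=0: run of 'D' x 8 -> '8D'
  i=8: run of 'G' x 4 -> '4G'
  i=12: run of 'D' x 1 -> '1D'
  i=13: run of 'G' x 5 -> '5G'

RLE = 8D4G1D5G


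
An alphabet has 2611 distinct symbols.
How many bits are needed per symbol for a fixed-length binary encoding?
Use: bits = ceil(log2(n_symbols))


log2(2611) = 11.3504
Bracket: 2^11 = 2048 < 2611 <= 2^12 = 4096
So ceil(log2(2611)) = 12

bits = ceil(log2(2611)) = ceil(11.3504) = 12 bits


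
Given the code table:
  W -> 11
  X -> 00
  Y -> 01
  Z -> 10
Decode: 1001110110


Decoding:
10 -> Z
01 -> Y
11 -> W
01 -> Y
10 -> Z


Result: ZYWYZ


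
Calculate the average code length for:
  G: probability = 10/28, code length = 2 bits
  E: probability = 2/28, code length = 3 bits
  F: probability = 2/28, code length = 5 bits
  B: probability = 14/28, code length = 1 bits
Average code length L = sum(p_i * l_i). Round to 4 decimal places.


Weighted contributions p_i * l_i:
  G: (10/28) * 2 = 20/28
  E: (2/28) * 3 = 6/28
  F: (2/28) * 5 = 10/28
  B: (14/28) * 1 = 14/28
Sum = (20 + 6 + 10 + 14)/28 = 50/28

L = 50/28 = 1.7857 bits/symbol


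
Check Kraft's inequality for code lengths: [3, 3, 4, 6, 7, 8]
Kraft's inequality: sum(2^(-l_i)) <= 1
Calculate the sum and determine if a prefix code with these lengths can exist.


Sum = 2^(-3) + 2^(-3) + 2^(-4) + 2^(-6) + 2^(-7) + 2^(-8)
    = 0.125 + 0.125 + 0.0625 + 0.015625 + 0.0078125 + 0.00390625
    = 87/256 = 0.33984375
Since 0.33984375 <= 1, Kraft's inequality IS satisfied.
A prefix code with these lengths CAN exist.

Kraft sum = 0.33984375. Satisfied.


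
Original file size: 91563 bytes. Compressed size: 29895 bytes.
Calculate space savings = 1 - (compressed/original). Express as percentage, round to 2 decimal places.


ratio = compressed/original = 29895/91563 = 0.326497
savings = 1 - ratio = 1 - 0.326497 = 0.673503
as a percentage: 0.673503 * 100 = 67.35%

Space savings = 1 - 29895/91563 = 67.35%


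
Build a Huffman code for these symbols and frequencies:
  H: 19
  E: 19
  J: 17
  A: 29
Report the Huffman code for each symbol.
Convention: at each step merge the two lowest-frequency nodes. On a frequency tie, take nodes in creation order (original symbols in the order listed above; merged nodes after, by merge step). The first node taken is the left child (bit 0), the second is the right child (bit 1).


Huffman tree construction:
Step 1: Merge J(17) + H(19) = 36
Step 2: Merge E(19) + A(29) = 48
Step 3: Merge (J+H)(36) + (E+A)(48) = 84
Read each symbol's code off the tree from the root (left child = 0, right child = 1).

Codes:
  H: 01 (length 2)
  E: 10 (length 2)
  J: 00 (length 2)
  A: 11 (length 2)
Average code length: 168/84 = 2.0000 bits/symbol


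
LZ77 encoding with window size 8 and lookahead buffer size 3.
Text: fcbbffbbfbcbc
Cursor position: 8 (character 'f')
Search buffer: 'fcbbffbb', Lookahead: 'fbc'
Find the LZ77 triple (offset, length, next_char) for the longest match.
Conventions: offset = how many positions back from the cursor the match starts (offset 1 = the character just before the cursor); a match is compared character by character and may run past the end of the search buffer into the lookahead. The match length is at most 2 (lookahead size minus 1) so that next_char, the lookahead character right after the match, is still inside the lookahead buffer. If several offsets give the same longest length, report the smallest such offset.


Try each offset into the search buffer:
  offset=1 (pos 7, char 'b'): match length 0
  offset=2 (pos 6, char 'b'): match length 0
  offset=3 (pos 5, char 'f'): match length 2
  offset=4 (pos 4, char 'f'): match length 1
  offset=5 (pos 3, char 'b'): match length 0
  offset=6 (pos 2, char 'b'): match length 0
  offset=7 (pos 1, char 'c'): match length 0
  offset=8 (pos 0, char 'f'): match length 1
Longest match has length 2 at offset 3.
next_char = character at position 8 + 2 = 10 -> 'c'

Best match: offset=3, length=2 (matching 'fb' starting at position 5)
LZ77 triple: (3, 2, 'c')


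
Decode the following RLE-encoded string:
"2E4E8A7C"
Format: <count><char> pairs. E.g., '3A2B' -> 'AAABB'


Expanding each <count><char> pair:
  2E -> 'EE'
  4E -> 'EEEE'
  8A -> 'AAAAAAAA'
  7C -> 'CCCCCCC'

Decoded = EEEEEEAAAAAAAACCCCCCC


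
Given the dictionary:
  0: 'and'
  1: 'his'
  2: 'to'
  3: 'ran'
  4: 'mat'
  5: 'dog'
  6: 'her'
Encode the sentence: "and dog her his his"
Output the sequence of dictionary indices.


Look up each word in the dictionary:
  'and' -> 0
  'dog' -> 5
  'her' -> 6
  'his' -> 1
  'his' -> 1

Encoded: [0, 5, 6, 1, 1]


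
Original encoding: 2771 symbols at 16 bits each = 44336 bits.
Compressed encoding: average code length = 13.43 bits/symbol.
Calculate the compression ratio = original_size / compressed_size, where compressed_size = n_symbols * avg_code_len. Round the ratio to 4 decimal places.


original_size = n_symbols * orig_bits = 2771 * 16 = 44336 bits
compressed_size = n_symbols * avg_code_len = 2771 * 13.43 = 37214.53 bits
ratio = original_size / compressed_size = 44336 / 37214.53 = 1.1914

Compression ratio = 1.1914


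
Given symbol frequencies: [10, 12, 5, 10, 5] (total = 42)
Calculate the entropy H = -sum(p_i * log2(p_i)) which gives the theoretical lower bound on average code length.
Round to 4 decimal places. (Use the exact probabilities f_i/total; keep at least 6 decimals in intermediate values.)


Per-symbol terms -p_i * log2(p_i) with p_i = f_i/42:
  p = 10/42 = 0.238095: log2(p) = -2.070389, -p*log2(p) = 0.492950
  p = 12/42 = 0.285714: log2(p) = -1.807355, -p*log2(p) = 0.516387
  p = 5/42 = 0.119048: log2(p) = -3.070389, -p*log2(p) = 0.365523
  p = 10/42 = 0.238095: log2(p) = -2.070389, -p*log2(p) = 0.492950
  p = 5/42 = 0.119048: log2(p) = -3.070389, -p*log2(p) = 0.365523
H = 0.492950 + 0.516387 + 0.365523 + 0.492950 + 0.365523 = 2.233333

H = 2.2333 bits/symbol


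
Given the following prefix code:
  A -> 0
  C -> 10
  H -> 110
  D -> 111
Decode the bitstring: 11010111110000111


Decoding step by step:
Bits 110 -> H
Bits 10 -> C
Bits 111 -> D
Bits 110 -> H
Bits 0 -> A
Bits 0 -> A
Bits 0 -> A
Bits 111 -> D


Decoded message: HCDHAAAD


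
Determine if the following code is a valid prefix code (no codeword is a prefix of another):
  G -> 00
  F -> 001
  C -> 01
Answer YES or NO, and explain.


Checking each pair (does one codeword prefix another?):
  G='00' vs F='001': prefix -- VIOLATION

NO -- this is NOT a valid prefix code. G (00) is a prefix of F (001).


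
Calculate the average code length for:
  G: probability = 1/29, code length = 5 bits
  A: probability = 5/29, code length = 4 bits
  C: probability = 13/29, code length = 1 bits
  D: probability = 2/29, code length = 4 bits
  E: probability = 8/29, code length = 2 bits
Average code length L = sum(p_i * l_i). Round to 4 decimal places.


Weighted contributions p_i * l_i:
  G: (1/29) * 5 = 5/29
  A: (5/29) * 4 = 20/29
  C: (13/29) * 1 = 13/29
  D: (2/29) * 4 = 8/29
  E: (8/29) * 2 = 16/29
Sum = (5 + 20 + 13 + 8 + 16)/29 = 62/29

L = 62/29 = 2.1379 bits/symbol


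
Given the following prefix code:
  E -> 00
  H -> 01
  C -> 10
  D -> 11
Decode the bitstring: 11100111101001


Decoding step by step:
Bits 11 -> D
Bits 10 -> C
Bits 01 -> H
Bits 11 -> D
Bits 10 -> C
Bits 10 -> C
Bits 01 -> H


Decoded message: DCHDCCH


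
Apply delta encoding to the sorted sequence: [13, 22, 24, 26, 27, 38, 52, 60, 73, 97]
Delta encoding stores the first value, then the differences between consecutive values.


First value: 13
Deltas:
  22 - 13 = 9
  24 - 22 = 2
  26 - 24 = 2
  27 - 26 = 1
  38 - 27 = 11
  52 - 38 = 14
  60 - 52 = 8
  73 - 60 = 13
  97 - 73 = 24


Delta encoded: [13, 9, 2, 2, 1, 11, 14, 8, 13, 24]


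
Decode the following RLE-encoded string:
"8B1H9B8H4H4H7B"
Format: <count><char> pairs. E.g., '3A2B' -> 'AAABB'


Expanding each <count><char> pair:
  8B -> 'BBBBBBBB'
  1H -> 'H'
  9B -> 'BBBBBBBBB'
  8H -> 'HHHHHHHH'
  4H -> 'HHHH'
  4H -> 'HHHH'
  7B -> 'BBBBBBB'

Decoded = BBBBBBBBHBBBBBBBBBHHHHHHHHHHHHHHHHBBBBBBB


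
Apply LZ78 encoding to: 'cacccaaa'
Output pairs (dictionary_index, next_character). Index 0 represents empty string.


LZ78 encoding steps:
Dictionary: {0: ''}
Step 1: w='' (idx 0), next='c' -> output (0, 'c'), add 'c' as idx 1
Step 2: w='' (idx 0), next='a' -> output (0, 'a'), add 'a' as idx 2
Step 3: w='c' (idx 1), next='c' -> output (1, 'c'), add 'cc' as idx 3
Step 4: w='c' (idx 1), next='a' -> output (1, 'a'), add 'ca' as idx 4
Step 5: w='a' (idx 2), next='a' -> output (2, 'a'), add 'aa' as idx 5


Encoded: [(0, 'c'), (0, 'a'), (1, 'c'), (1, 'a'), (2, 'a')]


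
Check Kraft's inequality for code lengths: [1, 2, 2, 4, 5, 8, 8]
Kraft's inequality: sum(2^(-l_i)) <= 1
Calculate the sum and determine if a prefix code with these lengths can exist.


Sum = 2^(-1) + 2^(-2) + 2^(-2) + 2^(-4) + 2^(-5) + 2^(-8) + 2^(-8)
    = 0.5 + 0.25 + 0.25 + 0.0625 + 0.03125 + 0.00390625 + 0.00390625
    = 282/256 = 1.1015625
Since 1.1015625 > 1, Kraft's inequality is NOT satisfied.
A prefix code with these lengths CANNOT exist.

Kraft sum = 1.1015625. Not satisfied.


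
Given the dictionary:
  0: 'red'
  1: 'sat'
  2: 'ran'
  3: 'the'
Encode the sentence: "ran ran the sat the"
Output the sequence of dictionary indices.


Look up each word in the dictionary:
  'ran' -> 2
  'ran' -> 2
  'the' -> 3
  'sat' -> 1
  'the' -> 3

Encoded: [2, 2, 3, 1, 3]


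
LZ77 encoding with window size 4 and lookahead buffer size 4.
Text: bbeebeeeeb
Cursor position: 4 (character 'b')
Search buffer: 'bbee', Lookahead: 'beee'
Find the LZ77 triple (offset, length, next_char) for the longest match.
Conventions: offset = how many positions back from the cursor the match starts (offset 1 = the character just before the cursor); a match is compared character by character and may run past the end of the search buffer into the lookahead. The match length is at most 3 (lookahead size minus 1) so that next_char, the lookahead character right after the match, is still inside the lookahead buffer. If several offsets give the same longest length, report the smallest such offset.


Try each offset into the search buffer:
  offset=1 (pos 3, char 'e'): match length 0
  offset=2 (pos 2, char 'e'): match length 0
  offset=3 (pos 1, char 'b'): match length 3
  offset=4 (pos 0, char 'b'): match length 1
Longest match has length 3 at offset 3.
next_char = character at position 4 + 3 = 7 -> 'e'

Best match: offset=3, length=3 (matching 'bee' starting at position 1)
LZ77 triple: (3, 3, 'e')


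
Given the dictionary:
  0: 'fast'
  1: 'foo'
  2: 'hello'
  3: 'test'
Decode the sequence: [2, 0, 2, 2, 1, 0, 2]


Look up each index in the dictionary:
  2 -> 'hello'
  0 -> 'fast'
  2 -> 'hello'
  2 -> 'hello'
  1 -> 'foo'
  0 -> 'fast'
  2 -> 'hello'

Decoded: "hello fast hello hello foo fast hello"


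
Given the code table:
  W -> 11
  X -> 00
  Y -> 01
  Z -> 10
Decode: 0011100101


Decoding:
00 -> X
11 -> W
10 -> Z
01 -> Y
01 -> Y


Result: XWZYY


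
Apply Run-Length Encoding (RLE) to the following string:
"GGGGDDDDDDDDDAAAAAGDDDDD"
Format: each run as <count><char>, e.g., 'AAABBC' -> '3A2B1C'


Scanning runs left to right:
  i=0: run of 'G' x 4 -> '4G'
  i=4: run of 'D' x 9 -> '9D'
  i=13: run of 'A' x 5 -> '5A'
  i=18: run of 'G' x 1 -> '1G'
  i=19: run of 'D' x 5 -> '5D'

RLE = 4G9D5A1G5D


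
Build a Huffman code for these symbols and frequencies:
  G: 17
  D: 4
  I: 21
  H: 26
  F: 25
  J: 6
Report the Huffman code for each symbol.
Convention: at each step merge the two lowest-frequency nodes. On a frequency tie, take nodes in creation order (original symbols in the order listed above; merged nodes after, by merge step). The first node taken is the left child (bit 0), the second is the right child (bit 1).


Huffman tree construction:
Step 1: Merge D(4) + J(6) = 10
Step 2: Merge (D+J)(10) + G(17) = 27
Step 3: Merge I(21) + F(25) = 46
Step 4: Merge H(26) + ((D+J)+G)(27) = 53
Step 5: Merge (I+F)(46) + (H+((D+J)+G))(53) = 99
Read each symbol's code off the tree from the root (left child = 0, right child = 1).

Codes:
  G: 111 (length 3)
  D: 1100 (length 4)
  I: 00 (length 2)
  H: 10 (length 2)
  F: 01 (length 2)
  J: 1101 (length 4)
Average code length: 235/99 = 2.3737 bits/symbol


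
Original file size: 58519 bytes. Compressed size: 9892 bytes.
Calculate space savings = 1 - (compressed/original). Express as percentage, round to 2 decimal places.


ratio = compressed/original = 9892/58519 = 0.169039
savings = 1 - ratio = 1 - 0.169039 = 0.830961
as a percentage: 0.830961 * 100 = 83.1%

Space savings = 1 - 9892/58519 = 83.1%


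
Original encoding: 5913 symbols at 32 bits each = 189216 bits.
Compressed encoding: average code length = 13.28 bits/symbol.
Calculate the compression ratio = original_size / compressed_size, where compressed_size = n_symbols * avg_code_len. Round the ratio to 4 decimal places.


original_size = n_symbols * orig_bits = 5913 * 32 = 189216 bits
compressed_size = n_symbols * avg_code_len = 5913 * 13.28 = 78524.64 bits
ratio = original_size / compressed_size = 189216 / 78524.64 = 2.4096

Compression ratio = 2.4096


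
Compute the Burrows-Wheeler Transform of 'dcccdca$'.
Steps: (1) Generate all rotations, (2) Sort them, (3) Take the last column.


Rotations (sorted):
  0: $dcccdca -> last char: a
  1: a$dcccdc -> last char: c
  2: ca$dcccd -> last char: d
  3: cccdca$d -> last char: d
  4: ccdca$dc -> last char: c
  5: cdca$dcc -> last char: c
  6: dca$dccc -> last char: c
  7: dcccdca$ -> last char: $


BWT = acddccc$


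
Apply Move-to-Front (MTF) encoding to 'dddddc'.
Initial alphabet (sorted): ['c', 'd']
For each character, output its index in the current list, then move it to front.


MTF encoding:
'd': index 1 in ['c', 'd'] -> ['d', 'c']
'd': index 0 in ['d', 'c'] -> ['d', 'c']
'd': index 0 in ['d', 'c'] -> ['d', 'c']
'd': index 0 in ['d', 'c'] -> ['d', 'c']
'd': index 0 in ['d', 'c'] -> ['d', 'c']
'c': index 1 in ['d', 'c'] -> ['c', 'd']


Output: [1, 0, 0, 0, 0, 1]


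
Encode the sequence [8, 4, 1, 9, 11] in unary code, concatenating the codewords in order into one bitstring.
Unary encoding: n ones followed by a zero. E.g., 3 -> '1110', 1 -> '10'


Encode each number as n ones followed by a terminating 0:
  8 -> 111111110 (9 bits)
  4 -> 11110 (5 bits)
  1 -> 10 (2 bits)
  9 -> 1111111110 (10 bits)
  11 -> 111111111110 (12 bits)
Total length = 9 + 5 + 2 + 10 + 12 = 38 bits.

Unary([8, 4, 1, 9, 11]) = 11111111011110101111111110111111111110 (38 bits)


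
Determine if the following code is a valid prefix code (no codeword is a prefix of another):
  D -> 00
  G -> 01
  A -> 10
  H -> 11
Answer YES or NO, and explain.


Checking each pair (does one codeword prefix another?):
  D='00' vs G='01': no prefix
  D='00' vs A='10': no prefix
  D='00' vs H='11': no prefix
  G='01' vs D='00': no prefix
  G='01' vs A='10': no prefix
  G='01' vs H='11': no prefix
  A='10' vs D='00': no prefix
  A='10' vs G='01': no prefix
  A='10' vs H='11': no prefix
  H='11' vs D='00': no prefix
  H='11' vs G='01': no prefix
  H='11' vs A='10': no prefix
No violation found over all pairs.

YES -- this is a valid prefix code. No codeword is a prefix of any other codeword.


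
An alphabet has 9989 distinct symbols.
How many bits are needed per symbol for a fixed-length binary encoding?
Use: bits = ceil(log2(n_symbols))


log2(9989) = 13.2861
Bracket: 2^13 = 8192 < 9989 <= 2^14 = 16384
So ceil(log2(9989)) = 14

bits = ceil(log2(9989)) = ceil(13.2861) = 14 bits


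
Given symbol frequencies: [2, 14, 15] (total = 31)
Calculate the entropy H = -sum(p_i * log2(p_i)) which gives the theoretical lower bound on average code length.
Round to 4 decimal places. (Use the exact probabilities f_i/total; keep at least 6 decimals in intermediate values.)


Per-symbol terms -p_i * log2(p_i) with p_i = f_i/31:
  p = 2/31 = 0.064516: log2(p) = -3.954196, -p*log2(p) = 0.255109
  p = 14/31 = 0.451613: log2(p) = -1.146841, -p*log2(p) = 0.517928
  p = 15/31 = 0.483871: log2(p) = -1.047306, -p*log2(p) = 0.506761
H = 0.255109 + 0.517928 + 0.506761 = 1.279798

H = 1.2798 bits/symbol


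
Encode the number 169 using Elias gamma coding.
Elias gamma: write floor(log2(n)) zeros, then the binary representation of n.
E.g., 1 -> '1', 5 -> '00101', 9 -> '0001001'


num_bits = floor(log2(169)) + 1 = 8
leading_zeros = num_bits - 1 = 7
binary(169) = 10101001

Elias gamma(169) = '0000000' + '10101001' = 000000010101001 (15 bits)


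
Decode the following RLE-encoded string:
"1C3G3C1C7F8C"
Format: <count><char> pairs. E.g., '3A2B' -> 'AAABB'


Expanding each <count><char> pair:
  1C -> 'C'
  3G -> 'GGG'
  3C -> 'CCC'
  1C -> 'C'
  7F -> 'FFFFFFF'
  8C -> 'CCCCCCCC'

Decoded = CGGGCCCCFFFFFFFCCCCCCCC


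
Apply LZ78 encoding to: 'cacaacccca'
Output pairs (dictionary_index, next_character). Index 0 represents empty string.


LZ78 encoding steps:
Dictionary: {0: ''}
Step 1: w='' (idx 0), next='c' -> output (0, 'c'), add 'c' as idx 1
Step 2: w='' (idx 0), next='a' -> output (0, 'a'), add 'a' as idx 2
Step 3: w='c' (idx 1), next='a' -> output (1, 'a'), add 'ca' as idx 3
Step 4: w='a' (idx 2), next='c' -> output (2, 'c'), add 'ac' as idx 4
Step 5: w='c' (idx 1), next='c' -> output (1, 'c'), add 'cc' as idx 5
Step 6: w='ca' (idx 3), end of input -> output (3, '')


Encoded: [(0, 'c'), (0, 'a'), (1, 'a'), (2, 'c'), (1, 'c'), (3, '')]


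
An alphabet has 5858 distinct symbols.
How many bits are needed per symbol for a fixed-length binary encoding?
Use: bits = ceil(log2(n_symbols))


log2(5858) = 12.5162
Bracket: 2^12 = 4096 < 5858 <= 2^13 = 8192
So ceil(log2(5858)) = 13

bits = ceil(log2(5858)) = ceil(12.5162) = 13 bits


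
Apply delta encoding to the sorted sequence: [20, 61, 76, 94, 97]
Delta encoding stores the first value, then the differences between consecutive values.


First value: 20
Deltas:
  61 - 20 = 41
  76 - 61 = 15
  94 - 76 = 18
  97 - 94 = 3


Delta encoded: [20, 41, 15, 18, 3]


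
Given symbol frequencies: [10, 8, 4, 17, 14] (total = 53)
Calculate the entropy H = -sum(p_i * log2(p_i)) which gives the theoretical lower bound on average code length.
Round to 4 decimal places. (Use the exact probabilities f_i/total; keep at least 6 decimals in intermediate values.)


Per-symbol terms -p_i * log2(p_i) with p_i = f_i/53:
  p = 10/53 = 0.188679: log2(p) = -2.405992, -p*log2(p) = 0.453961
  p = 8/53 = 0.150943: log2(p) = -2.727920, -p*log2(p) = 0.411762
  p = 4/53 = 0.075472: log2(p) = -3.727920, -p*log2(p) = 0.281352
  p = 17/53 = 0.320755: log2(p) = -1.640458, -p*log2(p) = 0.526185
  p = 14/53 = 0.264151: log2(p) = -1.920566, -p*log2(p) = 0.507319
H = 0.453961 + 0.411762 + 0.281352 + 0.526185 + 0.507319 = 2.180579

H = 2.1806 bits/symbol


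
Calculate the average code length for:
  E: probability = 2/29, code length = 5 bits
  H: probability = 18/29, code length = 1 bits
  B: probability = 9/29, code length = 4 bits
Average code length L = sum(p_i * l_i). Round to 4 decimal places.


Weighted contributions p_i * l_i:
  E: (2/29) * 5 = 10/29
  H: (18/29) * 1 = 18/29
  B: (9/29) * 4 = 36/29
Sum = (10 + 18 + 36)/29 = 64/29

L = 64/29 = 2.2069 bits/symbol


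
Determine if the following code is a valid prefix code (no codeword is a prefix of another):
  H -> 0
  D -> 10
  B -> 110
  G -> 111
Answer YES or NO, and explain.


Checking each pair (does one codeword prefix another?):
  H='0' vs D='10': no prefix
  H='0' vs B='110': no prefix
  H='0' vs G='111': no prefix
  D='10' vs H='0': no prefix
  D='10' vs B='110': no prefix
  D='10' vs G='111': no prefix
  B='110' vs H='0': no prefix
  B='110' vs D='10': no prefix
  B='110' vs G='111': no prefix
  G='111' vs H='0': no prefix
  G='111' vs D='10': no prefix
  G='111' vs B='110': no prefix
No violation found over all pairs.

YES -- this is a valid prefix code. No codeword is a prefix of any other codeword.


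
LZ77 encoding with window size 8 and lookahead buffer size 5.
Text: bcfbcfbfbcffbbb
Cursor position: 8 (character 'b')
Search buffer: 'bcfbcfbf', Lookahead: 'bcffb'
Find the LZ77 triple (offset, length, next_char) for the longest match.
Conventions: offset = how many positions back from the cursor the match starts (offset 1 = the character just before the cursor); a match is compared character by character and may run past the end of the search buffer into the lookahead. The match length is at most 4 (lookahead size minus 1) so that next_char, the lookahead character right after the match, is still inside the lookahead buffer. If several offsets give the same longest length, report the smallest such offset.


Try each offset into the search buffer:
  offset=1 (pos 7, char 'f'): match length 0
  offset=2 (pos 6, char 'b'): match length 1
  offset=3 (pos 5, char 'f'): match length 0
  offset=4 (pos 4, char 'c'): match length 0
  offset=5 (pos 3, char 'b'): match length 3
  offset=6 (pos 2, char 'f'): match length 0
  offset=7 (pos 1, char 'c'): match length 0
  offset=8 (pos 0, char 'b'): match length 3
Longest match has length 3, found at offsets 5, 8; take the smallest, offset 5.
next_char = character at position 8 + 3 = 11 -> 'f'

Best match: offset=5, length=3 (matching 'bcf' starting at position 3)
LZ77 triple: (5, 3, 'f')


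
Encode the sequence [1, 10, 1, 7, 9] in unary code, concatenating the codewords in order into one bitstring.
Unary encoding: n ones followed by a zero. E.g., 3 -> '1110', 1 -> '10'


Encode each number as n ones followed by a terminating 0:
  1 -> 10 (2 bits)
  10 -> 11111111110 (11 bits)
  1 -> 10 (2 bits)
  7 -> 11111110 (8 bits)
  9 -> 1111111110 (10 bits)
Total length = 2 + 11 + 2 + 8 + 10 = 33 bits.

Unary([1, 10, 1, 7, 9]) = 101111111111010111111101111111110 (33 bits)


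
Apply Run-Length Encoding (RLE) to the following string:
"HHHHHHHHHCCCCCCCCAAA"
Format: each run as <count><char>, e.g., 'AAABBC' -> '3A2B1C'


Scanning runs left to right:
  i=0: run of 'H' x 9 -> '9H'
  i=9: run of 'C' x 8 -> '8C'
  i=17: run of 'A' x 3 -> '3A'

RLE = 9H8C3A


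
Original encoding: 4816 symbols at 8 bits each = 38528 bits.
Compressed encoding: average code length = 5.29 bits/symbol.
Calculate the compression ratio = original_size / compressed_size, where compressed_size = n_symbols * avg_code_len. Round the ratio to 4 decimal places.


original_size = n_symbols * orig_bits = 4816 * 8 = 38528 bits
compressed_size = n_symbols * avg_code_len = 4816 * 5.29 = 25476.64 bits
ratio = original_size / compressed_size = 38528 / 25476.64 = 1.5123

Compression ratio = 1.5123


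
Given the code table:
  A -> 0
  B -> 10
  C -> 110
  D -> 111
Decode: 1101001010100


Decoding:
110 -> C
10 -> B
0 -> A
10 -> B
10 -> B
10 -> B
0 -> A


Result: CBABBBA


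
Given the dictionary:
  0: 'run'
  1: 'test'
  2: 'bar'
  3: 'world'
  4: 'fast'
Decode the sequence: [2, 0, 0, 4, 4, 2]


Look up each index in the dictionary:
  2 -> 'bar'
  0 -> 'run'
  0 -> 'run'
  4 -> 'fast'
  4 -> 'fast'
  2 -> 'bar'

Decoded: "bar run run fast fast bar"


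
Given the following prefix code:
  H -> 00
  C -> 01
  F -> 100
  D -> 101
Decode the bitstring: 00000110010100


Decoding step by step:
Bits 00 -> H
Bits 00 -> H
Bits 01 -> C
Bits 100 -> F
Bits 101 -> D
Bits 00 -> H


Decoded message: HHCFDH


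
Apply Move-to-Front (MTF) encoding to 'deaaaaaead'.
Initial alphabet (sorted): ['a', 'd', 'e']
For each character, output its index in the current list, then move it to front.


MTF encoding:
'd': index 1 in ['a', 'd', 'e'] -> ['d', 'a', 'e']
'e': index 2 in ['d', 'a', 'e'] -> ['e', 'd', 'a']
'a': index 2 in ['e', 'd', 'a'] -> ['a', 'e', 'd']
'a': index 0 in ['a', 'e', 'd'] -> ['a', 'e', 'd']
'a': index 0 in ['a', 'e', 'd'] -> ['a', 'e', 'd']
'a': index 0 in ['a', 'e', 'd'] -> ['a', 'e', 'd']
'a': index 0 in ['a', 'e', 'd'] -> ['a', 'e', 'd']
'e': index 1 in ['a', 'e', 'd'] -> ['e', 'a', 'd']
'a': index 1 in ['e', 'a', 'd'] -> ['a', 'e', 'd']
'd': index 2 in ['a', 'e', 'd'] -> ['d', 'a', 'e']


Output: [1, 2, 2, 0, 0, 0, 0, 1, 1, 2]


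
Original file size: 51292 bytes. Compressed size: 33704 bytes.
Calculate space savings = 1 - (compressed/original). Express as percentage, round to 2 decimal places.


ratio = compressed/original = 33704/51292 = 0.657101
savings = 1 - ratio = 1 - 0.657101 = 0.342899
as a percentage: 0.342899 * 100 = 34.29%

Space savings = 1 - 33704/51292 = 34.29%


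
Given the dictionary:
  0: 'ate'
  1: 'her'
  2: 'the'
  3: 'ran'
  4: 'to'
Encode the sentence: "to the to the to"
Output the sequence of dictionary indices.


Look up each word in the dictionary:
  'to' -> 4
  'the' -> 2
  'to' -> 4
  'the' -> 2
  'to' -> 4

Encoded: [4, 2, 4, 2, 4]


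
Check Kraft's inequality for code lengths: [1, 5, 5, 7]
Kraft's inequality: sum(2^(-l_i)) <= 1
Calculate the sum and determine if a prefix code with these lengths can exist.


Sum = 2^(-1) + 2^(-5) + 2^(-5) + 2^(-7)
    = 0.5 + 0.03125 + 0.03125 + 0.0078125
    = 73/128 = 0.5703125
Since 0.5703125 <= 1, Kraft's inequality IS satisfied.
A prefix code with these lengths CAN exist.

Kraft sum = 0.5703125. Satisfied.


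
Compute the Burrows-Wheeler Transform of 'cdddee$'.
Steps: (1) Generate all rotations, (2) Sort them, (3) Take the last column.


Rotations (sorted):
  0: $cdddee -> last char: e
  1: cdddee$ -> last char: $
  2: dddee$c -> last char: c
  3: ddee$cd -> last char: d
  4: dee$cdd -> last char: d
  5: e$cddde -> last char: e
  6: ee$cddd -> last char: d


BWT = e$cdded


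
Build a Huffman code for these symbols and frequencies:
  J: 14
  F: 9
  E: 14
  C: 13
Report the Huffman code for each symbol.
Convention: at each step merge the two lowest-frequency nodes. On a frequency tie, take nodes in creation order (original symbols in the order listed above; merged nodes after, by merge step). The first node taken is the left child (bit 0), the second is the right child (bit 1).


Huffman tree construction:
Step 1: Merge F(9) + C(13) = 22
Step 2: Merge J(14) + E(14) = 28
Step 3: Merge (F+C)(22) + (J+E)(28) = 50
Read each symbol's code off the tree from the root (left child = 0, right child = 1).

Codes:
  J: 10 (length 2)
  F: 00 (length 2)
  E: 11 (length 2)
  C: 01 (length 2)
Average code length: 100/50 = 2.0000 bits/symbol


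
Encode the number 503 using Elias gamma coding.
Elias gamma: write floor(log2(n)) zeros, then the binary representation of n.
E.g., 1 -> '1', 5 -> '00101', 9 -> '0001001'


num_bits = floor(log2(503)) + 1 = 9
leading_zeros = num_bits - 1 = 8
binary(503) = 111110111

Elias gamma(503) = '00000000' + '111110111' = 00000000111110111 (17 bits)
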